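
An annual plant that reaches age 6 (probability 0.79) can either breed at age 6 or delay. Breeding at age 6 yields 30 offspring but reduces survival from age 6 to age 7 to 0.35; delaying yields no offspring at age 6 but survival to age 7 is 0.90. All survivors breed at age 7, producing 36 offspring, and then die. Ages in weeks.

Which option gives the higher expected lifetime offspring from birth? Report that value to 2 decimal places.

breed at age 6: R₀ = 0.79 × (30 + 0.35 × 36) = 0.79 × 42.6000 = 33.6540
delay to age 7: R₀ = 0.79 × (0.90 × 36) = 0.79 × 32.4000 = 25.5960
Higher: breed at age 6 (33.6540).

33.65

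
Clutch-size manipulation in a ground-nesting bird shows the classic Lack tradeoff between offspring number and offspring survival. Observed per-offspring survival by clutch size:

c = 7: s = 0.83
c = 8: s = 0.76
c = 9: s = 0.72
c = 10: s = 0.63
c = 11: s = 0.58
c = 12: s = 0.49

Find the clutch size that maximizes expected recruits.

Expected recruits = c × s(c):
  c=7: 7 × 0.83 = 5.810
  c=8: 8 × 0.76 = 6.080
  c=9: 9 × 0.72 = 6.480
  c=10: 10 × 0.63 = 6.300
  c=11: 11 × 0.58 = 6.380
  c=12: 12 × 0.49 = 5.880
Maximum at c = 9 (6.480 recruits).

9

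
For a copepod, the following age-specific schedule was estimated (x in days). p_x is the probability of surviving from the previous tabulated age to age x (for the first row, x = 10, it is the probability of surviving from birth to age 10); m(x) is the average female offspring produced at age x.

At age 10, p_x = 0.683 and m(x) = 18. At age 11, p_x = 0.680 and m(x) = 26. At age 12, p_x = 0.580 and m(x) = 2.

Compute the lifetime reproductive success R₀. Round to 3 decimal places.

Survivorship from birth: l_x = p_10·p_11·…·p_x.
  l_10 = 0.68300
  l_11 = 0.46444
  l_12 = 0.26938
R₀ = Σ l_x m(x):
  age 10: 0.68300 × 18 = 12.2940
  age 11: 0.46444 × 26 = 12.0754
  age 12: 0.26938 × 2 = 0.5388
R₀ = 12.2940 + 12.0754 + 0.5388 = 24.9082

24.908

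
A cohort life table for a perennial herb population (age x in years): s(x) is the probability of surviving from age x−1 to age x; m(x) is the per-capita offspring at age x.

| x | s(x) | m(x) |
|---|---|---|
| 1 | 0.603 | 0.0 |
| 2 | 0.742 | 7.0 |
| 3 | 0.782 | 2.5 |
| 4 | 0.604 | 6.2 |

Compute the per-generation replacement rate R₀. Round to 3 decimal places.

Survivorship from birth: l_x = s_1·s_2·…·s_x.
  l_1 = 0.60300
  l_2 = 0.44743
  l_3 = 0.34989
  l_4 = 0.21133
R₀ = Σ l_x m(x):
  age 1: 0.60300 × 0.0 = 0.0000
  age 2: 0.44743 × 7.0 = 3.1320
  age 3: 0.34989 × 2.5 = 0.8747
  age 4: 0.21133 × 6.2 = 1.3102
R₀ = 0.0000 + 3.1320 + 0.8747 + 1.3102 = 5.3170

5.317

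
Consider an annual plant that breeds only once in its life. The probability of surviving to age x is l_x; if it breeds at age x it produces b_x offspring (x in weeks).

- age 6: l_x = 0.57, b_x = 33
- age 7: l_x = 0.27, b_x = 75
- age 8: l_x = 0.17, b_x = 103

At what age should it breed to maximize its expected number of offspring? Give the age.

Expected offspring if breeding at age x = l_x × b_x:
  age 6: 0.57 × 33 = 18.810
  age 7: 0.27 × 75 = 20.250
  age 8: 0.17 × 103 = 17.510
Maximum at age 7 (20.250).

7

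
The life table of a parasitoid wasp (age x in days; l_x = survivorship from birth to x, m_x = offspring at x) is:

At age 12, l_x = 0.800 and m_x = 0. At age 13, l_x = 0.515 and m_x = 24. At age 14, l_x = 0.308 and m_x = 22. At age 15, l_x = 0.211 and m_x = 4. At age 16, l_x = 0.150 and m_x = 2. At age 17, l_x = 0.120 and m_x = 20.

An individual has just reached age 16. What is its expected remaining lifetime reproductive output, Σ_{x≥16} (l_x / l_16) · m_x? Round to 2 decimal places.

18.00

l_16 = 0.150. Conditional survival from age 16 to x is l_x / l_16.
  x=16: (0.150/0.150) × 2 = 2.0000
  x=17: (0.120/0.150) × 20 = 16.0000
Sum = 2.0000 + 16.0000 = 18.0000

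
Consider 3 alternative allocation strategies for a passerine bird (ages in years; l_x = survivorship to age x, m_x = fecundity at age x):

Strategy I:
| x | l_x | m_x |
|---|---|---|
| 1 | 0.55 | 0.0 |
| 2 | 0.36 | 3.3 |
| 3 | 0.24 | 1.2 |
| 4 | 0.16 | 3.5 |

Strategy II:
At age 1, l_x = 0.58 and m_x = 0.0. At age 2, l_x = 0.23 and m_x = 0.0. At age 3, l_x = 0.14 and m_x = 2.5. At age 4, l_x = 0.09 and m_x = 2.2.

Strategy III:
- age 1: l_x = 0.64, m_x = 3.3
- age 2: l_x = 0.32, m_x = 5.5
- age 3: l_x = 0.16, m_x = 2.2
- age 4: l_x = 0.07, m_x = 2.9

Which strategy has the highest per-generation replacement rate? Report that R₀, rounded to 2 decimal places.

4.43

Strategy I: R₀ = 0.55×0.0 + 0.36×3.3 + 0.24×1.2 + 0.16×3.5 = 2.0360
Strategy II: R₀ = 0.58×0.0 + 0.23×0.0 + 0.14×2.5 + 0.09×2.2 = 0.5480
Strategy III: R₀ = 0.64×3.3 + 0.32×5.5 + 0.16×2.2 + 0.07×2.9 = 4.4270
Highest R₀: strategy III with 4.4270.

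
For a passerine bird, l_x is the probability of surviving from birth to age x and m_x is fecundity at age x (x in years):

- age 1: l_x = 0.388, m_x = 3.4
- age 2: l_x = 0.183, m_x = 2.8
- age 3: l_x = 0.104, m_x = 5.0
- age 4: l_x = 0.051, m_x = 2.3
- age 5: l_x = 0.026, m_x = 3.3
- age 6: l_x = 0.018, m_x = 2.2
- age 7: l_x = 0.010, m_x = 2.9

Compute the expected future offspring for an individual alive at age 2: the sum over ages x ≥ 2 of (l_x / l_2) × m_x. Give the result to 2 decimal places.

7.13

l_2 = 0.183. Conditional survival from age 2 to x is l_x / l_2.
  x=2: (0.183/0.183) × 2.8 = 2.8000
  x=3: (0.104/0.183) × 5.0 = 2.8415
  x=4: (0.051/0.183) × 2.3 = 0.6410
  x=5: (0.026/0.183) × 3.3 = 0.4689
  x=6: (0.018/0.183) × 2.2 = 0.2164
  x=7: (0.010/0.183) × 2.9 = 0.1585
Sum = 2.8000 + 2.8415 + 0.6410 + 0.4689 + 0.2164 + 0.1585 = 7.1262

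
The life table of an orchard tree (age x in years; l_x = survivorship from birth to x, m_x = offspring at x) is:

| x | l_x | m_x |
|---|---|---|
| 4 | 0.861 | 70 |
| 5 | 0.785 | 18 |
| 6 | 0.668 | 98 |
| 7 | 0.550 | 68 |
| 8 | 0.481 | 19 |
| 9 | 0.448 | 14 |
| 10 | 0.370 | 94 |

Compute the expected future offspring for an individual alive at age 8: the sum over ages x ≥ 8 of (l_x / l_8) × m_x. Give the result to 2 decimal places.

l_8 = 0.481. Conditional survival from age 8 to x is l_x / l_8.
  x=8: (0.481/0.481) × 19 = 19.0000
  x=9: (0.448/0.481) × 14 = 13.0395
  x=10: (0.370/0.481) × 94 = 72.3077
Sum = 19.0000 + 13.0395 + 72.3077 = 104.3472

104.35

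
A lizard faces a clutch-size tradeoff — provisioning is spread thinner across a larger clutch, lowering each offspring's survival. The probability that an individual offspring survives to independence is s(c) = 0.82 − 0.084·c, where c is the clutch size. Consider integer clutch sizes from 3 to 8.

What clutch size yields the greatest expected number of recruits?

5

Expected recruits = c × s(c):
  c=3: 3 × 0.568 = 1.704
  c=4: 4 × 0.484 = 1.936
  c=5: 5 × 0.400 = 2.000
  c=6: 6 × 0.316 = 1.896
  c=7: 7 × 0.232 = 1.624
  c=8: 8 × 0.148 = 1.184
Maximum at c = 5 (2.000 recruits).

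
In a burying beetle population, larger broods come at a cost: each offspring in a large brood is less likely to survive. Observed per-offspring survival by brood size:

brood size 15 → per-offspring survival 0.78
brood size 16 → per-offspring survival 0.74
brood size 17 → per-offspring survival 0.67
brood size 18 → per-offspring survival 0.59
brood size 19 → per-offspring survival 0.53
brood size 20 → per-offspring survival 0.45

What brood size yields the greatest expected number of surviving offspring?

Expected surviving offspring = c × s(c):
  c=15: 15 × 0.78 = 11.700
  c=16: 16 × 0.74 = 11.840
  c=17: 17 × 0.67 = 11.390
  c=18: 18 × 0.59 = 10.620
  c=19: 19 × 0.53 = 10.070
  c=20: 20 × 0.45 = 9.000
Maximum at c = 16 (11.840 surviving offspring).

16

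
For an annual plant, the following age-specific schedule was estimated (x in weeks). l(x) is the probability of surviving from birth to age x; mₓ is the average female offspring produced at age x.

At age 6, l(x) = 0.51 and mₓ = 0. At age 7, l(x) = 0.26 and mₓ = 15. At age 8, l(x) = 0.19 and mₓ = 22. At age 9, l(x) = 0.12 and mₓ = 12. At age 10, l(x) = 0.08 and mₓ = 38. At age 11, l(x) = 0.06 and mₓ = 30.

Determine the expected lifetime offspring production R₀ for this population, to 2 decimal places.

R₀ = Σ l(x) mₓ:
  age 6: 0.51 × 0 = 0.0000
  age 7: 0.26 × 15 = 3.9000
  age 8: 0.19 × 22 = 4.1800
  age 9: 0.12 × 12 = 1.4400
  age 10: 0.08 × 38 = 3.0400
  age 11: 0.06 × 30 = 1.8000
R₀ = 0.0000 + 3.9000 + 4.1800 + 1.4400 + 3.0400 + 1.8000 = 14.3600

14.36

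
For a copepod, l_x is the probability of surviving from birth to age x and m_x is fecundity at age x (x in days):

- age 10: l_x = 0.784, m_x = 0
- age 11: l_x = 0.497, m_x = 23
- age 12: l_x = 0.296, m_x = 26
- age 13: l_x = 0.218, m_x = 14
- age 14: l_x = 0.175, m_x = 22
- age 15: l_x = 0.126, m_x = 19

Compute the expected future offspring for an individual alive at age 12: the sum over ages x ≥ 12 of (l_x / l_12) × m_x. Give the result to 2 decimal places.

l_12 = 0.296. Conditional survival from age 12 to x is l_x / l_12.
  x=12: (0.296/0.296) × 26 = 26.0000
  x=13: (0.218/0.296) × 14 = 10.3108
  x=14: (0.175/0.296) × 22 = 13.0068
  x=15: (0.126/0.296) × 19 = 8.0878
Sum = 26.0000 + 10.3108 + 13.0068 + 8.0878 = 57.4054

57.41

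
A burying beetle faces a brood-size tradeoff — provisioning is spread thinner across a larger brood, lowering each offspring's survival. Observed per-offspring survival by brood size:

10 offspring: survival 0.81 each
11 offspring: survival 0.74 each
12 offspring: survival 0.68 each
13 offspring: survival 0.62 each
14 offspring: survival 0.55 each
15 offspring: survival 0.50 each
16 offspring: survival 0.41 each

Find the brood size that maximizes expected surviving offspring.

Expected surviving offspring = c × s(c):
  c=10: 10 × 0.81 = 8.100
  c=11: 11 × 0.74 = 8.140
  c=12: 12 × 0.68 = 8.160
  c=13: 13 × 0.62 = 8.060
  c=14: 14 × 0.55 = 7.700
  c=15: 15 × 0.50 = 7.500
  c=16: 16 × 0.41 = 6.560
Maximum at c = 12 (8.160 surviving offspring).

12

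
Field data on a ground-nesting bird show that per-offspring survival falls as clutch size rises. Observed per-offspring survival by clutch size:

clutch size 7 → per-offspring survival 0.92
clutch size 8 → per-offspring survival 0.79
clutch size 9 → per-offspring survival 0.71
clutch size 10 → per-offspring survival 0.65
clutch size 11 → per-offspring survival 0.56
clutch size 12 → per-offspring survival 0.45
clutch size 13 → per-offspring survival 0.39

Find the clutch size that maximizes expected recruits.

10

Expected recruits = c × s(c):
  c=7: 7 × 0.92 = 6.440
  c=8: 8 × 0.79 = 6.320
  c=9: 9 × 0.71 = 6.390
  c=10: 10 × 0.65 = 6.500
  c=11: 11 × 0.56 = 6.160
  c=12: 12 × 0.45 = 5.400
  c=13: 13 × 0.39 = 5.070
Maximum at c = 10 (6.500 recruits).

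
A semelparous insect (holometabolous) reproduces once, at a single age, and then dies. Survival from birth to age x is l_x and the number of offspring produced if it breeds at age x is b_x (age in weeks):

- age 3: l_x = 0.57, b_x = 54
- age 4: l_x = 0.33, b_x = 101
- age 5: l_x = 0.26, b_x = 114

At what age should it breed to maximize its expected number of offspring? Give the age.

4

Expected offspring if breeding at age x = l_x × b_x:
  age 3: 0.57 × 54 = 30.780
  age 4: 0.33 × 101 = 33.330
  age 5: 0.26 × 114 = 29.640
Maximum at age 4 (33.330).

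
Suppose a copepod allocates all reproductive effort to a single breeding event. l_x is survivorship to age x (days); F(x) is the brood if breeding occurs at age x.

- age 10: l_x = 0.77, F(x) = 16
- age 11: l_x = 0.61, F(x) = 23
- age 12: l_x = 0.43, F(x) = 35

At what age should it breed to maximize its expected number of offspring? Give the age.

12

Expected offspring if breeding at age x = l_x × F(x):
  age 10: 0.77 × 16 = 12.320
  age 11: 0.61 × 23 = 14.030
  age 12: 0.43 × 35 = 15.050
Maximum at age 12 (15.050).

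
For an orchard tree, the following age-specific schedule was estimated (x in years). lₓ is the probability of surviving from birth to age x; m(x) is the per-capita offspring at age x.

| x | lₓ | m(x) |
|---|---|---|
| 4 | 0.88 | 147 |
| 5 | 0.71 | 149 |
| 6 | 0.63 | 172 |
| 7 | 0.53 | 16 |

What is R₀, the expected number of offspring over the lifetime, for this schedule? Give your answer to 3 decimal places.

351.990

R₀ = Σ lₓ m(x):
  age 4: 0.88 × 147 = 129.3600
  age 5: 0.71 × 149 = 105.7900
  age 6: 0.63 × 172 = 108.3600
  age 7: 0.53 × 16 = 8.4800
R₀ = 129.3600 + 105.7900 + 108.3600 + 8.4800 = 351.9900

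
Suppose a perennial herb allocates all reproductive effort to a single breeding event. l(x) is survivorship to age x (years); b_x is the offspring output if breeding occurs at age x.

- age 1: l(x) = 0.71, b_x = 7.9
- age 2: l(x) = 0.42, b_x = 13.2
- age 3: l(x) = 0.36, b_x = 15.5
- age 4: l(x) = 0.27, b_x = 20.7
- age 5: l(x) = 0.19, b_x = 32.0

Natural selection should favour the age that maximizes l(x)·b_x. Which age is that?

5

Expected offspring if breeding at age x = l(x) × b_x:
  age 1: 0.71 × 7.9 = 5.609
  age 2: 0.42 × 13.2 = 5.544
  age 3: 0.36 × 15.5 = 5.580
  age 4: 0.27 × 20.7 = 5.589
  age 5: 0.19 × 32.0 = 6.080
Maximum at age 5 (6.080).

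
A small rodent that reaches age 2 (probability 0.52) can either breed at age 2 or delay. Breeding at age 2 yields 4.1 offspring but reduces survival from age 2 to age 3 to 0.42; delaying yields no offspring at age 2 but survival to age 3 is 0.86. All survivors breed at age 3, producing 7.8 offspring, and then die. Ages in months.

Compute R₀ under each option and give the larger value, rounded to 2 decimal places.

3.84

breed at age 2: R₀ = 0.52 × (4.1 + 0.42 × 7.8) = 0.52 × 7.3760 = 3.8355
delay to age 3: R₀ = 0.52 × (0.86 × 7.8) = 0.52 × 6.7080 = 3.4882
Higher: breed at age 2 (3.8355).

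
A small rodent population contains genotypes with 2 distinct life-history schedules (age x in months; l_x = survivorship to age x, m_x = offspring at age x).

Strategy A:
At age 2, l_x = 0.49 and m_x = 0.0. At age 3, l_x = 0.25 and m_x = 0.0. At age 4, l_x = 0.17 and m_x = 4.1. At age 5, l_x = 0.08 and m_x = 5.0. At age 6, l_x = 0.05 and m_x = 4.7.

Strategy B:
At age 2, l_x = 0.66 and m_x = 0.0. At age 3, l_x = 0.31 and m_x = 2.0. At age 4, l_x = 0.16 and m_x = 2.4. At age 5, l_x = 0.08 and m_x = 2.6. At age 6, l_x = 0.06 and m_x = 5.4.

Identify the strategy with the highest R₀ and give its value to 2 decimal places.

1.54

Strategy A: R₀ = 0.49×0.0 + 0.25×0.0 + 0.17×4.1 + 0.08×5.0 + 0.05×4.7 = 1.3320
Strategy B: R₀ = 0.66×0.0 + 0.31×2.0 + 0.16×2.4 + 0.08×2.6 + 0.06×5.4 = 1.5360
Highest R₀: strategy B with 1.5360.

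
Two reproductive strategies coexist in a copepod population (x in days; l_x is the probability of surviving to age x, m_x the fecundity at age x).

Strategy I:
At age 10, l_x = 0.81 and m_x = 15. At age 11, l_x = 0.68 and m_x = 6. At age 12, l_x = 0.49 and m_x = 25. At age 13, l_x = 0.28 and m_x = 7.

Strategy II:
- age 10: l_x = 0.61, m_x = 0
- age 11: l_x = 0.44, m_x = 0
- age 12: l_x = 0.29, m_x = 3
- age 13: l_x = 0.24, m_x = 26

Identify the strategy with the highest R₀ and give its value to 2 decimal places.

Strategy I: R₀ = 0.81×15 + 0.68×6 + 0.49×25 + 0.28×7 = 30.4400
Strategy II: R₀ = 0.61×0 + 0.44×0 + 0.29×3 + 0.24×26 = 7.1100
Highest R₀: strategy I with 30.4400.

30.44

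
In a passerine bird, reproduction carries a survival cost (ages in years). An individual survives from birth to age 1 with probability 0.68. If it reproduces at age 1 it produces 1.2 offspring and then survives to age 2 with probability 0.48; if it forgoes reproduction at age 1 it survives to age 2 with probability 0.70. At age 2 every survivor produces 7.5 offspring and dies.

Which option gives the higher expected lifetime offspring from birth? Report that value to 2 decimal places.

3.57

breed at age 1: R₀ = 0.68 × (1.2 + 0.48 × 7.5) = 0.68 × 4.8000 = 3.2640
delay to age 2: R₀ = 0.68 × (0.70 × 7.5) = 0.68 × 5.2500 = 3.5700
Higher: delay to age 2 (3.5700).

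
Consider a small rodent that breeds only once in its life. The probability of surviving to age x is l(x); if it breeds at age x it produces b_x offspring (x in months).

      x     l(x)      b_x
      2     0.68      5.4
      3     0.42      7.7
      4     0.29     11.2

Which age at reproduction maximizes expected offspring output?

2

Expected offspring if breeding at age x = l(x) × b_x:
  age 2: 0.68 × 5.4 = 3.672
  age 3: 0.42 × 7.7 = 3.234
  age 4: 0.29 × 11.2 = 3.248
Maximum at age 2 (3.672).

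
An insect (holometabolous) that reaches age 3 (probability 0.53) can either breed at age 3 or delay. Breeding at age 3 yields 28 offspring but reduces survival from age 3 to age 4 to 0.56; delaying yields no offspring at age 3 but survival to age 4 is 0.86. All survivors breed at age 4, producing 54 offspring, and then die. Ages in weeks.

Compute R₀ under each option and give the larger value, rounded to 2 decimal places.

breed at age 3: R₀ = 0.53 × (28 + 0.56 × 54) = 0.53 × 58.2400 = 30.8672
delay to age 4: R₀ = 0.53 × (0.86 × 54) = 0.53 × 46.4400 = 24.6132
Higher: breed at age 3 (30.8672).

30.87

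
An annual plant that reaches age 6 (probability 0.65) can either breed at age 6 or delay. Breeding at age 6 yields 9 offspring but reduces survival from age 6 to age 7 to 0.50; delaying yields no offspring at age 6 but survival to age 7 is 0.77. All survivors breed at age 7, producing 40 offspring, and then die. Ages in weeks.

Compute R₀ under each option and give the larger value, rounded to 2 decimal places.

breed at age 6: R₀ = 0.65 × (9 + 0.50 × 40) = 0.65 × 29.0000 = 18.8500
delay to age 7: R₀ = 0.65 × (0.77 × 40) = 0.65 × 30.8000 = 20.0200
Higher: delay to age 7 (20.0200).

20.02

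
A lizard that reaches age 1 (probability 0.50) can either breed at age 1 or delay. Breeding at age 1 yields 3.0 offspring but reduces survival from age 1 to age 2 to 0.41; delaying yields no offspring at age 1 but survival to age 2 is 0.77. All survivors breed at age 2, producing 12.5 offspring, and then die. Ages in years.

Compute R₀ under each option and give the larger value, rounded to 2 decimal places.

4.81

breed at age 1: R₀ = 0.50 × (3.0 + 0.41 × 12.5) = 0.50 × 8.1250 = 4.0625
delay to age 2: R₀ = 0.50 × (0.77 × 12.5) = 0.50 × 9.6250 = 4.8125
Higher: delay to age 2 (4.8125).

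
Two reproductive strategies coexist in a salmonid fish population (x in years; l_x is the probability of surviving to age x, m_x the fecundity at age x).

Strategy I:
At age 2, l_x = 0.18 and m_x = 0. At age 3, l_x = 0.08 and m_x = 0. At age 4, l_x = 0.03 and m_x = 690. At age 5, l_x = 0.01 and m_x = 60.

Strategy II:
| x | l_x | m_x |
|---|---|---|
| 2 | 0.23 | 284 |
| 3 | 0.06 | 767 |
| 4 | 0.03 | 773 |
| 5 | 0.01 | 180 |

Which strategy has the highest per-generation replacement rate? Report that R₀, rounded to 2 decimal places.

136.33

Strategy I: R₀ = 0.18×0 + 0.08×0 + 0.03×690 + 0.01×60 = 21.3000
Strategy II: R₀ = 0.23×284 + 0.06×767 + 0.03×773 + 0.01×180 = 136.3300
Highest R₀: strategy II with 136.3300.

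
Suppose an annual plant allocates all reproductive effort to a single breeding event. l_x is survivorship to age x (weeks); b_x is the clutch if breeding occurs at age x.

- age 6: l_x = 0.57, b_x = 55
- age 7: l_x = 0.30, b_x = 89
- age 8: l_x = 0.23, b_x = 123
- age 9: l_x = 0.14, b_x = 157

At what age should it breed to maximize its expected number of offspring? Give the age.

6

Expected offspring if breeding at age x = l_x × b_x:
  age 6: 0.57 × 55 = 31.350
  age 7: 0.30 × 89 = 26.700
  age 8: 0.23 × 123 = 28.290
  age 9: 0.14 × 157 = 21.980
Maximum at age 6 (31.350).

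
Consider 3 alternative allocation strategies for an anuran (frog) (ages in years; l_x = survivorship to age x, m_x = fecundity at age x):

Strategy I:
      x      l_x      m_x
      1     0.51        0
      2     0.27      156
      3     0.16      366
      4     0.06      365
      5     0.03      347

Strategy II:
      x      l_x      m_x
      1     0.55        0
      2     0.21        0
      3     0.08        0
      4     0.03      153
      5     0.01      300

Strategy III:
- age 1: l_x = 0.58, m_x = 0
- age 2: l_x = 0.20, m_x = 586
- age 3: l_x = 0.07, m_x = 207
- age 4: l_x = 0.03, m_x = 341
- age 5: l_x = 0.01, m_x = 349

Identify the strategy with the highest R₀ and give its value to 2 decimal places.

Strategy I: R₀ = 0.51×0 + 0.27×156 + 0.16×366 + 0.06×365 + 0.03×347 = 132.9900
Strategy II: R₀ = 0.55×0 + 0.21×0 + 0.08×0 + 0.03×153 + 0.01×300 = 7.5900
Strategy III: R₀ = 0.58×0 + 0.20×586 + 0.07×207 + 0.03×341 + 0.01×349 = 145.4100
Highest R₀: strategy III with 145.4100.

145.41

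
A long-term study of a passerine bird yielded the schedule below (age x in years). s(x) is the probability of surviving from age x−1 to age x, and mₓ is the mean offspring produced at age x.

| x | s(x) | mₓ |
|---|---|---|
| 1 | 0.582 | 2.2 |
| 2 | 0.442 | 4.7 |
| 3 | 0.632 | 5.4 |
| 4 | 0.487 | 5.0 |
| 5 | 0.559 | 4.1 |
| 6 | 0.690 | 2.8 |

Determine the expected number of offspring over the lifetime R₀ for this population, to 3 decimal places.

4.030

Survivorship from birth: l_x = s_1·s_2·…·s_x.
  l_1 = 0.58200
  l_2 = 0.25724
  l_3 = 0.16258
  l_4 = 0.07918
  l_5 = 0.04426
  l_6 = 0.03054
R₀ = Σ l_x mₓ:
  age 1: 0.58200 × 2.2 = 1.2804
  age 2: 0.25724 × 4.7 = 1.2090
  age 3: 0.16258 × 5.4 = 0.8779
  age 4: 0.07918 × 5.0 = 0.3959
  age 5: 0.04426 × 4.1 = 0.1815
  age 6: 0.03054 × 2.8 = 0.0855
R₀ = 1.2804 + 1.2090 + 0.8779 + 0.3959 + 0.1815 + 0.0855 = 4.0302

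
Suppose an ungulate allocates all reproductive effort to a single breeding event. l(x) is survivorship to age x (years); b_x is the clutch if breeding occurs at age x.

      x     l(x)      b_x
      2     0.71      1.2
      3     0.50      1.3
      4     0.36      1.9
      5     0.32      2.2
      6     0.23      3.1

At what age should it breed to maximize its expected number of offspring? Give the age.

Expected offspring if breeding at age x = l(x) × b_x:
  age 2: 0.71 × 1.2 = 0.852
  age 3: 0.50 × 1.3 = 0.650
  age 4: 0.36 × 1.9 = 0.684
  age 5: 0.32 × 2.2 = 0.704
  age 6: 0.23 × 3.1 = 0.713
Maximum at age 2 (0.852).

2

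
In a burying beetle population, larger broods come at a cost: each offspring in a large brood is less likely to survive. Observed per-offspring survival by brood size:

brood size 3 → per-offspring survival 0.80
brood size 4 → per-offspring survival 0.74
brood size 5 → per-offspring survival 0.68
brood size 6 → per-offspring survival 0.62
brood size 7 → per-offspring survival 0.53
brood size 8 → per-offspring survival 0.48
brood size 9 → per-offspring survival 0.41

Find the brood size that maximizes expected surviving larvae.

8

Expected surviving larvae = c × s(c):
  c=3: 3 × 0.80 = 2.400
  c=4: 4 × 0.74 = 2.960
  c=5: 5 × 0.68 = 3.400
  c=6: 6 × 0.62 = 3.720
  c=7: 7 × 0.53 = 3.710
  c=8: 8 × 0.48 = 3.840
  c=9: 9 × 0.41 = 3.690
Maximum at c = 8 (3.840 surviving larvae).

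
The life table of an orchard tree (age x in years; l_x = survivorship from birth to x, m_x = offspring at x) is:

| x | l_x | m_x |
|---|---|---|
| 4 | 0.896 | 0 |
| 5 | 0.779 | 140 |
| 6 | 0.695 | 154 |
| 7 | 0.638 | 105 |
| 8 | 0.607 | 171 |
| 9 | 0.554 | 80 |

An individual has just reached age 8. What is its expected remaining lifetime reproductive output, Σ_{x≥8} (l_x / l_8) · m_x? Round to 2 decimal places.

l_8 = 0.607. Conditional survival from age 8 to x is l_x / l_8.
  x=8: (0.607/0.607) × 171 = 171.0000
  x=9: (0.554/0.607) × 80 = 73.0148
Sum = 171.0000 + 73.0148 = 244.0148

244.01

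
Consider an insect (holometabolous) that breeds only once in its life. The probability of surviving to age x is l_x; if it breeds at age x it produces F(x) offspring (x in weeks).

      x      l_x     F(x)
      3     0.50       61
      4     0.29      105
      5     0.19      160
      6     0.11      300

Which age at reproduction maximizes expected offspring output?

Expected offspring if breeding at age x = l_x × F(x):
  age 3: 0.50 × 61 = 30.500
  age 4: 0.29 × 105 = 30.450
  age 5: 0.19 × 160 = 30.400
  age 6: 0.11 × 300 = 33.000
Maximum at age 6 (33.000).

6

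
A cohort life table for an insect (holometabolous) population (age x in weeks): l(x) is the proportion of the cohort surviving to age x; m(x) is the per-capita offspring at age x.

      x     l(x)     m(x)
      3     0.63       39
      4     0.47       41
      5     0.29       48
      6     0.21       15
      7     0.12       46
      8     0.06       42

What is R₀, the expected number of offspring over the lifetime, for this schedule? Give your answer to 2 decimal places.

R₀ = Σ l(x) m(x):
  age 3: 0.63 × 39 = 24.5700
  age 4: 0.47 × 41 = 19.2700
  age 5: 0.29 × 48 = 13.9200
  age 6: 0.21 × 15 = 3.1500
  age 7: 0.12 × 46 = 5.5200
  age 8: 0.06 × 42 = 2.5200
R₀ = 24.5700 + 19.2700 + 13.9200 + 3.1500 + 5.5200 + 2.5200 = 68.9500

68.95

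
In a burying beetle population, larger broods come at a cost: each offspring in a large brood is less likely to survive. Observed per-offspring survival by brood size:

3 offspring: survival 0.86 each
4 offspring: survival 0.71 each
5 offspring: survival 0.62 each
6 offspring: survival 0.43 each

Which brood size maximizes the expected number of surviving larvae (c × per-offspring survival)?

Expected surviving larvae = c × s(c):
  c=3: 3 × 0.86 = 2.580
  c=4: 4 × 0.71 = 2.840
  c=5: 5 × 0.62 = 3.100
  c=6: 6 × 0.43 = 2.580
Maximum at c = 5 (3.100 surviving larvae).

5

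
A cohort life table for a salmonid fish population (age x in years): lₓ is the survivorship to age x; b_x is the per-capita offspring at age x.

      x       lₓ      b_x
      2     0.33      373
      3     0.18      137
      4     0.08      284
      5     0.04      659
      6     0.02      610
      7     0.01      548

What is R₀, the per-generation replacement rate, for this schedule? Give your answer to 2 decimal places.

R₀ = Σ lₓ b_x:
  age 2: 0.33 × 373 = 123.0900
  age 3: 0.18 × 137 = 24.6600
  age 4: 0.08 × 284 = 22.7200
  age 5: 0.04 × 659 = 26.3600
  age 6: 0.02 × 610 = 12.2000
  age 7: 0.01 × 548 = 5.4800
R₀ = 123.0900 + 24.6600 + 22.7200 + 26.3600 + 12.2000 + 5.4800 = 214.5100

214.51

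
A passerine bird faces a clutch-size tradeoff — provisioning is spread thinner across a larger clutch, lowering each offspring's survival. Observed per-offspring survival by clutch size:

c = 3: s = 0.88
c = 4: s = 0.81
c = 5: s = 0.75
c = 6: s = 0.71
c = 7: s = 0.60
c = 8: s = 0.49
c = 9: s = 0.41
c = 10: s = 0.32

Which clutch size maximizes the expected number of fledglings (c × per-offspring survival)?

Expected fledglings = c × s(c):
  c=3: 3 × 0.88 = 2.640
  c=4: 4 × 0.81 = 3.240
  c=5: 5 × 0.75 = 3.750
  c=6: 6 × 0.71 = 4.260
  c=7: 7 × 0.60 = 4.200
  c=8: 8 × 0.49 = 3.920
  c=9: 9 × 0.41 = 3.690
  c=10: 10 × 0.32 = 3.200
Maximum at c = 6 (4.260 fledglings).

6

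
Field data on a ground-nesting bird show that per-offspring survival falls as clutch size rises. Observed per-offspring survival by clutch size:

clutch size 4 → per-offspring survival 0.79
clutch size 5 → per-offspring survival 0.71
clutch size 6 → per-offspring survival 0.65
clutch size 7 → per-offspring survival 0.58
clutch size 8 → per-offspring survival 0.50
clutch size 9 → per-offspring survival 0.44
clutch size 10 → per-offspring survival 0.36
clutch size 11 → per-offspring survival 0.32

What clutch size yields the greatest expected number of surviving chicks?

Expected surviving chicks = c × s(c):
  c=4: 4 × 0.79 = 3.160
  c=5: 5 × 0.71 = 3.550
  c=6: 6 × 0.65 = 3.900
  c=7: 7 × 0.58 = 4.060
  c=8: 8 × 0.50 = 4.000
  c=9: 9 × 0.44 = 3.960
  c=10: 10 × 0.36 = 3.600
  c=11: 11 × 0.32 = 3.520
Maximum at c = 7 (4.060 surviving chicks).

7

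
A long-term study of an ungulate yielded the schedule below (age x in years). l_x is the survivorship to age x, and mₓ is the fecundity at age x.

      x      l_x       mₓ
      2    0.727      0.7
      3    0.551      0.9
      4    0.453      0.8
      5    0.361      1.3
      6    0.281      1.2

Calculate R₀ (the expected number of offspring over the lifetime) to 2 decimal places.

R₀ = Σ l_x mₓ:
  age 2: 0.727 × 0.7 = 0.5089
  age 3: 0.551 × 0.9 = 0.4959
  age 4: 0.453 × 0.8 = 0.3624
  age 5: 0.361 × 1.3 = 0.4693
  age 6: 0.281 × 1.2 = 0.3372
R₀ = 0.5089 + 0.4959 + 0.3624 + 0.4693 + 0.3372 = 2.1737

2.17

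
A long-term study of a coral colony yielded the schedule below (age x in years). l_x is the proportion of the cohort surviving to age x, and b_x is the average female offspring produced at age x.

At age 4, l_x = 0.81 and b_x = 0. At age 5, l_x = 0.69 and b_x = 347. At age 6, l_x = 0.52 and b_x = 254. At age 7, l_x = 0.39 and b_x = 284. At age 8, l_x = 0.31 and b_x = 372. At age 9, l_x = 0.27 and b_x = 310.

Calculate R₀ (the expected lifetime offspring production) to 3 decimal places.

R₀ = Σ l_x b_x:
  age 4: 0.81 × 0 = 0.0000
  age 5: 0.69 × 347 = 239.4300
  age 6: 0.52 × 254 = 132.0800
  age 7: 0.39 × 284 = 110.7600
  age 8: 0.31 × 372 = 115.3200
  age 9: 0.27 × 310 = 83.7000
R₀ = 0.0000 + 239.4300 + 132.0800 + 110.7600 + 115.3200 + 83.7000 = 681.2900

681.290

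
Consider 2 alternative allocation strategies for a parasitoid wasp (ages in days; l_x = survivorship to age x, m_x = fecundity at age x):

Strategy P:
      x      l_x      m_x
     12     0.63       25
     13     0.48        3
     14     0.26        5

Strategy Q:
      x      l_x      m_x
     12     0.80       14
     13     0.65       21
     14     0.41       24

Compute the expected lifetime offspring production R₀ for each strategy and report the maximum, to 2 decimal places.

34.69

Strategy P: R₀ = 0.63×25 + 0.48×3 + 0.26×5 = 18.4900
Strategy Q: R₀ = 0.80×14 + 0.65×21 + 0.41×24 = 34.6900
Highest R₀: strategy Q with 34.6900.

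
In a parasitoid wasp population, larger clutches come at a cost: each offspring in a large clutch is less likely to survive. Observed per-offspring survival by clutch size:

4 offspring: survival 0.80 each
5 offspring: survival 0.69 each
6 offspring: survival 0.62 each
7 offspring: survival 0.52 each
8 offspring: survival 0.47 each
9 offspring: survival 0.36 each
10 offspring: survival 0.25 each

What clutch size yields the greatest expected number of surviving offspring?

8

Expected surviving offspring = c × s(c):
  c=4: 4 × 0.80 = 3.200
  c=5: 5 × 0.69 = 3.450
  c=6: 6 × 0.62 = 3.720
  c=7: 7 × 0.52 = 3.640
  c=8: 8 × 0.47 = 3.760
  c=9: 9 × 0.36 = 3.240
  c=10: 10 × 0.25 = 2.500
Maximum at c = 8 (3.760 surviving offspring).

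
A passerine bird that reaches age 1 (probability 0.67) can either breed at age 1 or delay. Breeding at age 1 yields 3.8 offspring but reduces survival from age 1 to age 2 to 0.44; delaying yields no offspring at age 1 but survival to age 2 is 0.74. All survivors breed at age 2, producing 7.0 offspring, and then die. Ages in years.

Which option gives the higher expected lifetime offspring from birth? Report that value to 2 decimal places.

breed at age 1: R₀ = 0.67 × (3.8 + 0.44 × 7.0) = 0.67 × 6.8800 = 4.6096
delay to age 2: R₀ = 0.67 × (0.74 × 7.0) = 0.67 × 5.1800 = 3.4706
Higher: breed at age 1 (4.6096).

4.61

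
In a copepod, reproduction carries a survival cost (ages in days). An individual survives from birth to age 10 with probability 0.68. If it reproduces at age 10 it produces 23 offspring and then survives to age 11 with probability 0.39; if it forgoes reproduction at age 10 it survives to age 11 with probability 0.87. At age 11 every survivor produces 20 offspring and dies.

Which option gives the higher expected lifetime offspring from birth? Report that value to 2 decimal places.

breed at age 10: R₀ = 0.68 × (23 + 0.39 × 20) = 0.68 × 30.8000 = 20.9440
delay to age 11: R₀ = 0.68 × (0.87 × 20) = 0.68 × 17.4000 = 11.8320
Higher: breed at age 10 (20.9440).

20.94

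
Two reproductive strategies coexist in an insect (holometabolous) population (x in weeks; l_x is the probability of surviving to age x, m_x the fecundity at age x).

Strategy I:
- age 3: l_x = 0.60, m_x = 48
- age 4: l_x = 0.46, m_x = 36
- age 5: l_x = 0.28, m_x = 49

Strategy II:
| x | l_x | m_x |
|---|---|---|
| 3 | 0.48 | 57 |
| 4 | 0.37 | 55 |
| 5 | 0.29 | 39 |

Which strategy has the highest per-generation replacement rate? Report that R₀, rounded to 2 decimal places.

59.08

Strategy I: R₀ = 0.60×48 + 0.46×36 + 0.28×49 = 59.0800
Strategy II: R₀ = 0.48×57 + 0.37×55 + 0.29×39 = 59.0200
Highest R₀: strategy I with 59.0800.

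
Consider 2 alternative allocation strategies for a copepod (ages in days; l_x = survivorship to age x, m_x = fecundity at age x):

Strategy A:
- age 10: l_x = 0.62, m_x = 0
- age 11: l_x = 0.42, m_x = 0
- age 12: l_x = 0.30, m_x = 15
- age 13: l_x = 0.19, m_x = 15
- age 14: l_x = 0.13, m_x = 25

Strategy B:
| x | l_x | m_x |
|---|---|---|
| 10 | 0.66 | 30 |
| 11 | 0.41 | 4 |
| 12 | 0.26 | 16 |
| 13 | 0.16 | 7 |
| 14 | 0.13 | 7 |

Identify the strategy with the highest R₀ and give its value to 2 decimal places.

Strategy A: R₀ = 0.62×0 + 0.42×0 + 0.30×15 + 0.19×15 + 0.13×25 = 10.6000
Strategy B: R₀ = 0.66×30 + 0.41×4 + 0.26×16 + 0.16×7 + 0.13×7 = 27.6300
Highest R₀: strategy B with 27.6300.

27.63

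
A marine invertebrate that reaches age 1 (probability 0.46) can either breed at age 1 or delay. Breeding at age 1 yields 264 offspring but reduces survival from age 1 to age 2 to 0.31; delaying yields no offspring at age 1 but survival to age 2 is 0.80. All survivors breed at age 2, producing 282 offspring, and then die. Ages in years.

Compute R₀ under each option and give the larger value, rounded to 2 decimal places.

breed at age 1: R₀ = 0.46 × (264 + 0.31 × 282) = 0.46 × 351.4200 = 161.6532
delay to age 2: R₀ = 0.46 × (0.80 × 282) = 0.46 × 225.6000 = 103.7760
Higher: breed at age 1 (161.6532).

161.65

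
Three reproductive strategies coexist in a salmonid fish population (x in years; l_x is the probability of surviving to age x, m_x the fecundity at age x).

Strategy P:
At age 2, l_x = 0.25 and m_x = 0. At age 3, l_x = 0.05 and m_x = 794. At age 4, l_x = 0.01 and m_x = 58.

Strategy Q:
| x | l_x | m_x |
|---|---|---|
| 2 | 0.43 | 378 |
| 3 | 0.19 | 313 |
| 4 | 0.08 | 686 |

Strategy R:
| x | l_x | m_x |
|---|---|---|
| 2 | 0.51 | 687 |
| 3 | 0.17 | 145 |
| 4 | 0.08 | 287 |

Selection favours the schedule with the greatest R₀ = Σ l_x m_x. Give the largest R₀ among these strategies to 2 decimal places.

Strategy P: R₀ = 0.25×0 + 0.05×794 + 0.01×58 = 40.2800
Strategy Q: R₀ = 0.43×378 + 0.19×313 + 0.08×686 = 276.8900
Strategy R: R₀ = 0.51×687 + 0.17×145 + 0.08×287 = 397.9800
Highest R₀: strategy R with 397.9800.

397.98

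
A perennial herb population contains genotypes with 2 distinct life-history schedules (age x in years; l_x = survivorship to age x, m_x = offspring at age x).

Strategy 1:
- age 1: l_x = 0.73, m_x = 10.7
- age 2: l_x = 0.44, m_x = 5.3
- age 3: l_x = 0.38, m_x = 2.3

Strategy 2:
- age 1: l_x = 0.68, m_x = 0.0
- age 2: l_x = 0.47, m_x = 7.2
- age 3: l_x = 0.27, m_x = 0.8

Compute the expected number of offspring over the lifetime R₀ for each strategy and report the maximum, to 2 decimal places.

Strategy 1: R₀ = 0.73×10.7 + 0.44×5.3 + 0.38×2.3 = 11.0170
Strategy 2: R₀ = 0.68×0.0 + 0.47×7.2 + 0.27×0.8 = 3.6000
Highest R₀: strategy 1 with 11.0170.

11.02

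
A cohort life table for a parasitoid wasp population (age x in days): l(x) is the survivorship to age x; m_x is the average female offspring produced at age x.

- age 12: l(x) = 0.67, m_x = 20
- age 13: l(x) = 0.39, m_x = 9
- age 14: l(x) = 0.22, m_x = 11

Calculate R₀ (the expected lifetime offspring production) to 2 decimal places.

R₀ = Σ l(x) m_x:
  age 12: 0.67 × 20 = 13.4000
  age 13: 0.39 × 9 = 3.5100
  age 14: 0.22 × 11 = 2.4200
R₀ = 13.4000 + 3.5100 + 2.4200 = 19.3300

19.33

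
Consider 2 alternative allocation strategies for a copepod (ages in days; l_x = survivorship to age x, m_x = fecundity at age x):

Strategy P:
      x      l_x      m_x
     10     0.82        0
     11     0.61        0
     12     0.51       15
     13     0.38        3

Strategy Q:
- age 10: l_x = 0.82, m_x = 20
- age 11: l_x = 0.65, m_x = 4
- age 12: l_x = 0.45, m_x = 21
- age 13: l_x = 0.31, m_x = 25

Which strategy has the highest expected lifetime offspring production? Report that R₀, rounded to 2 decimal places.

Strategy P: R₀ = 0.82×0 + 0.61×0 + 0.51×15 + 0.38×3 = 8.7900
Strategy Q: R₀ = 0.82×20 + 0.65×4 + 0.45×21 + 0.31×25 = 36.2000
Highest R₀: strategy Q with 36.2000.

36.20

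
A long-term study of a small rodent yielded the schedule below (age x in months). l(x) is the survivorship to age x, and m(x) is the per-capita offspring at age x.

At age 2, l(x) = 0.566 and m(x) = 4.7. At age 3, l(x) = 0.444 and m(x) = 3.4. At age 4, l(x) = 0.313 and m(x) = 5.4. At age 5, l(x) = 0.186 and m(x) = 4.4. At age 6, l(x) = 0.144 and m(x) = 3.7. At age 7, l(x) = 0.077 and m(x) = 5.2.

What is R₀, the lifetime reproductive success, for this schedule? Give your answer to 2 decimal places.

R₀ = Σ l(x) m(x):
  age 2: 0.566 × 4.7 = 2.6602
  age 3: 0.444 × 3.4 = 1.5096
  age 4: 0.313 × 5.4 = 1.6902
  age 5: 0.186 × 4.4 = 0.8184
  age 6: 0.144 × 3.7 = 0.5328
  age 7: 0.077 × 5.2 = 0.4004
R₀ = 2.6602 + 1.5096 + 1.6902 + 0.8184 + 0.5328 + 0.4004 = 7.6116

7.61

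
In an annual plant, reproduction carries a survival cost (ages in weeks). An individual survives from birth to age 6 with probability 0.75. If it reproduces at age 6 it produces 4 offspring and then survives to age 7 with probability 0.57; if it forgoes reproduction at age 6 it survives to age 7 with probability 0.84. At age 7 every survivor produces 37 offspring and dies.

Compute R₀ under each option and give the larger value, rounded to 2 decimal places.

breed at age 6: R₀ = 0.75 × (4 + 0.57 × 37) = 0.75 × 25.0900 = 18.8175
delay to age 7: R₀ = 0.75 × (0.84 × 37) = 0.75 × 31.0800 = 23.3100
Higher: delay to age 7 (23.3100).

23.31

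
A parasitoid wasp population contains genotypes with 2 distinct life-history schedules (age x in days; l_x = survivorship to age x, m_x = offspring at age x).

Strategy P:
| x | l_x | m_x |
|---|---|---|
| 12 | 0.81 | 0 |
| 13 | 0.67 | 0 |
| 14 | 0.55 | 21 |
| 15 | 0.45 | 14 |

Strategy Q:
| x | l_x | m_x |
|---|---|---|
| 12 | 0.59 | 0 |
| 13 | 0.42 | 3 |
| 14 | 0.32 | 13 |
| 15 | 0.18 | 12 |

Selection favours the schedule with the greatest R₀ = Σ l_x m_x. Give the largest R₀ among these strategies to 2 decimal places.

17.85

Strategy P: R₀ = 0.81×0 + 0.67×0 + 0.55×21 + 0.45×14 = 17.8500
Strategy Q: R₀ = 0.59×0 + 0.42×3 + 0.32×13 + 0.18×12 = 7.5800
Highest R₀: strategy P with 17.8500.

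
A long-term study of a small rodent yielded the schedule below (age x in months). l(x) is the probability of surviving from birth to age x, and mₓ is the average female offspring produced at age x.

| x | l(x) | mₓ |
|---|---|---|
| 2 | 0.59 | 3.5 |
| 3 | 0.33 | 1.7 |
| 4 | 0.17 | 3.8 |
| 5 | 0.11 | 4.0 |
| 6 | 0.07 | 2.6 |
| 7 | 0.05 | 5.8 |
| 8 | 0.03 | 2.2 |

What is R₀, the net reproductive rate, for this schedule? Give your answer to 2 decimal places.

R₀ = Σ l(x) mₓ:
  age 2: 0.59 × 3.5 = 2.0650
  age 3: 0.33 × 1.7 = 0.5610
  age 4: 0.17 × 3.8 = 0.6460
  age 5: 0.11 × 4.0 = 0.4400
  age 6: 0.07 × 2.6 = 0.1820
  age 7: 0.05 × 5.8 = 0.2900
  age 8: 0.03 × 2.2 = 0.0660
R₀ = 2.0650 + 0.5610 + 0.6460 + 0.4400 + 0.1820 + 0.2900 + 0.0660 = 4.2500

4.25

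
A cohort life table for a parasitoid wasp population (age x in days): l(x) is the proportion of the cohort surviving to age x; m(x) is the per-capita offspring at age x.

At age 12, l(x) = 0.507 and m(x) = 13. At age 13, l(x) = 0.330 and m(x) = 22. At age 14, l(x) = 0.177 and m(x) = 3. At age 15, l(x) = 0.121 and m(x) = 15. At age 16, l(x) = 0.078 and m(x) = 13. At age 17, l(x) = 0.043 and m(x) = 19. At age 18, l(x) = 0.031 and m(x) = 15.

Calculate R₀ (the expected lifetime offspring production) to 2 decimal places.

R₀ = Σ l(x) m(x):
  age 12: 0.507 × 13 = 6.5910
  age 13: 0.330 × 22 = 7.2600
  age 14: 0.177 × 3 = 0.5310
  age 15: 0.121 × 15 = 1.8150
  age 16: 0.078 × 13 = 1.0140
  age 17: 0.043 × 19 = 0.8170
  age 18: 0.031 × 15 = 0.4650
R₀ = 6.5910 + 7.2600 + 0.5310 + 1.8150 + 1.0140 + 0.8170 + 0.4650 = 18.4930

18.49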